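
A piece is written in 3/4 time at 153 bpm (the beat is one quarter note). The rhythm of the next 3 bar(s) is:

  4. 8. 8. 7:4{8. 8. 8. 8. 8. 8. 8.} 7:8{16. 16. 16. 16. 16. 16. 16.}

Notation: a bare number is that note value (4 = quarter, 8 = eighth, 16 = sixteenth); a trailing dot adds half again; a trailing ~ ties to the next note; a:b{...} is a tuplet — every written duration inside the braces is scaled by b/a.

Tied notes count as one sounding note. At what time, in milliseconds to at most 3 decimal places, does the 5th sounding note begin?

1. 0.0ms @ 0 + 588.235ms (3/2)
2. 588.235ms @ 3/2 + 294.118ms (3/4)
3. 882.353ms @ 9/4 + 294.118ms (3/4)
4. 1176.471ms @ 3 + 168.067ms (3/7)
5. 1344.538ms @ 24/7 + 168.067ms (3/7)
6. 1512.605ms @ 27/7 + 168.067ms (3/7)
7. 1680.672ms @ 30/7 + 168.067ms (3/7)
8. 1848.739ms @ 33/7 + 168.067ms (3/7)
9. 2016.807ms @ 36/7 + 168.067ms (3/7)
10. 2184.874ms @ 39/7 + 168.067ms (3/7)
11. 2352.941ms @ 6 + 168.067ms (3/7)
12. 2521.008ms @ 45/7 + 168.067ms (3/7)
13. 2689.076ms @ 48/7 + 168.067ms (3/7)
14. 2857.143ms @ 51/7 + 168.067ms (3/7)
15. 3025.21ms @ 54/7 + 168.067ms (3/7)
16. 3193.277ms @ 57/7 + 168.067ms (3/7)
17. 3361.345ms @ 60/7 + 168.067ms (3/7)

note 5 onset = 24/7b = 1344.538ms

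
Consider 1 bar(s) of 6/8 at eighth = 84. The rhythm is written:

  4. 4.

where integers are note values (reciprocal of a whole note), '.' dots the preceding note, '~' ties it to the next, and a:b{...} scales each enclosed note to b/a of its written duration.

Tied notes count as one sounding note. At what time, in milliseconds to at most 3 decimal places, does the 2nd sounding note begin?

note 2 onset = 3b = 2142.857ms

1. 0.0ms @ 0 + 2142.857ms (3)
2. 2142.857ms @ 3 + 2142.857ms (3)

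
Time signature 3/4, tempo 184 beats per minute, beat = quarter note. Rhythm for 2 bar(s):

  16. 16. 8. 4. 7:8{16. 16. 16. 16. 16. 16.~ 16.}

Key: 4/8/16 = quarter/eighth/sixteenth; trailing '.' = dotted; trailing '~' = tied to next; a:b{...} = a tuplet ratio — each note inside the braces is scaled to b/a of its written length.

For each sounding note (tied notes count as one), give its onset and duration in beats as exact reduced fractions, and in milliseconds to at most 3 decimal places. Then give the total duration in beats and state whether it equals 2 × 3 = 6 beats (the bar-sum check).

1) 0.0ms=0b +122.283ms=3/8b
2) 122.283ms=3/8b +122.283ms=3/8b
3) 244.565ms=3/4b +244.565ms=3/4b
4) 489.13ms=3/2b +489.13ms=3/2b
5) 978.261ms=3b +139.752ms=3/7b
6) 1118.012ms=24/7b +139.752ms=3/7b
7) 1257.764ms=27/7b +139.752ms=3/7b
8) 1397.516ms=30/7b +139.752ms=3/7b
9) 1537.267ms=33/7b +139.752ms=3/7b
10) 1677.019ms=36/7b +279.503ms=6/7b
Σ=6b of 6 (184bpm 3/4) — PASS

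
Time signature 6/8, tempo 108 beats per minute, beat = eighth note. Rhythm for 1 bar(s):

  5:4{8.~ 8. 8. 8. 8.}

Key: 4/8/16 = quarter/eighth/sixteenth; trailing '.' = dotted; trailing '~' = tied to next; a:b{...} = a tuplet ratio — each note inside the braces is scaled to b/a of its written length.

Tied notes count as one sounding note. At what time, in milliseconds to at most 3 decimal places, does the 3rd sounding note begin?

note 3 onset = 18/5b = 2000.0ms

1. 0.0ms @ 0 + 1333.333ms (12/5)
2. 1333.333ms @ 12/5 + 666.667ms (6/5)
3. 2000.0ms @ 18/5 + 666.667ms (6/5)
4. 2666.667ms @ 24/5 + 666.667ms (6/5)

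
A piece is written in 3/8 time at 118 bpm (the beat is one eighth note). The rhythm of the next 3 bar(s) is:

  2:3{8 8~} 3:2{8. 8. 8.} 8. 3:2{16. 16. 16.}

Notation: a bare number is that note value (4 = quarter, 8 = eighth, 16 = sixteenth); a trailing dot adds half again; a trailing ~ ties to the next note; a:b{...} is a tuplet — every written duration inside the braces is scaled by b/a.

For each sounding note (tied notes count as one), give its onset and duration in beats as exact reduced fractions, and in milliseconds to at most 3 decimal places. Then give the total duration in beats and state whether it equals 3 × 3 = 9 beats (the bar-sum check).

1) 0.0ms=0b +762.712ms=3/2b
2) 762.712ms=3/2b +1271.186ms=5/2b
3) 2033.898ms=4b +508.475ms=1b
4) 2542.373ms=5b +508.475ms=1b
5) 3050.847ms=6b +762.712ms=3/2b
6) 3813.559ms=15/2b +254.237ms=1/2b
7) 4067.797ms=8b +254.237ms=1/2b
8) 4322.034ms=17/2b +254.237ms=1/2b
Σ=9b of 9 (118bpm 3/8) — PASS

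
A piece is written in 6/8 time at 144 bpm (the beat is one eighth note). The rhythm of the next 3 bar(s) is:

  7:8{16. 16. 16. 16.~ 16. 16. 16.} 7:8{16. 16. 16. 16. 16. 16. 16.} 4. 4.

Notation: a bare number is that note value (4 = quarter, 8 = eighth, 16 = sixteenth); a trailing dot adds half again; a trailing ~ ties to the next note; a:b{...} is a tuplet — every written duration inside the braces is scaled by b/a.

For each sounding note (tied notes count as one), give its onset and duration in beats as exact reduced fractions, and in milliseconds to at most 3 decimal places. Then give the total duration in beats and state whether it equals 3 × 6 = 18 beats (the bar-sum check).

1) 0.0ms=0b +357.143ms=6/7b
2) 357.143ms=6/7b +357.143ms=6/7b
3) 714.286ms=12/7b +357.143ms=6/7b
4) 1071.429ms=18/7b +714.286ms=12/7b
5) 1785.714ms=30/7b +357.143ms=6/7b
6) 2142.857ms=36/7b +357.143ms=6/7b
7) 2500.0ms=6b +357.143ms=6/7b
8) 2857.143ms=48/7b +357.143ms=6/7b
9) 3214.286ms=54/7b +357.143ms=6/7b
10) 3571.429ms=60/7b +357.143ms=6/7b
11) 3928.571ms=66/7b +357.143ms=6/7b
12) 4285.714ms=72/7b +357.143ms=6/7b
13) 4642.857ms=78/7b +357.143ms=6/7b
14) 5000.0ms=12b +1250.0ms=3b
15) 6250.0ms=15b +1250.0ms=3b
Σ=18b of 18 (144bpm 6/8) — PASS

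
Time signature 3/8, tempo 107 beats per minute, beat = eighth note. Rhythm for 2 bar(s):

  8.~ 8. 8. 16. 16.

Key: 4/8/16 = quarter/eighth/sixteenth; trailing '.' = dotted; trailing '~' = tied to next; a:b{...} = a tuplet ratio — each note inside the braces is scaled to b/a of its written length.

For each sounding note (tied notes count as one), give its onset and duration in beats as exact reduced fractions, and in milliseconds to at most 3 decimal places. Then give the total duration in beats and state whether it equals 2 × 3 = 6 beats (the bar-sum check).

1) 0.0ms=0b +1682.243ms=3b
2) 1682.243ms=3b +841.121ms=3/2b
3) 2523.364ms=9/2b +420.561ms=3/4b
4) 2943.925ms=21/4b +420.561ms=3/4b
Σ=6b of 6 (107bpm 3/8) — PASS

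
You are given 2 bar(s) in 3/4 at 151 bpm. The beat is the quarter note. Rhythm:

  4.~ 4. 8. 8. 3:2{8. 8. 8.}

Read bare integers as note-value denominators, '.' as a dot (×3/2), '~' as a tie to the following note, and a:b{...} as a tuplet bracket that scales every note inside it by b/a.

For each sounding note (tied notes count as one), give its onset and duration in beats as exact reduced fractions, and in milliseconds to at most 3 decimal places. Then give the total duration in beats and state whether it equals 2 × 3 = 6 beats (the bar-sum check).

1) 0.0ms=0b +1192.053ms=3b
2) 1192.053ms=3b +298.013ms=3/4b
3) 1490.066ms=15/4b +298.013ms=3/4b
4) 1788.079ms=9/2b +198.675ms=1/2b
5) 1986.755ms=5b +198.675ms=1/2b
6) 2185.43ms=11/2b +198.675ms=1/2b
Σ=6b of 6 (151bpm 3/4) — PASS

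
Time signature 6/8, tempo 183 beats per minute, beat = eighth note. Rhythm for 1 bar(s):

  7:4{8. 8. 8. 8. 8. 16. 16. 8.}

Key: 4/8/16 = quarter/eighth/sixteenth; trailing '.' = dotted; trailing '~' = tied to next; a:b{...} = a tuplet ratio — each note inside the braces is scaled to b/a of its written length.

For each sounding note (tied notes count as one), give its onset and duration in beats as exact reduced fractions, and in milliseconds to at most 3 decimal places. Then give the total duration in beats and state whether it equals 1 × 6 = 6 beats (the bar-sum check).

1) 0.0ms=0b +281.03ms=6/7b
2) 281.03ms=6/7b +281.03ms=6/7b
3) 562.061ms=12/7b +281.03ms=6/7b
4) 843.091ms=18/7b +281.03ms=6/7b
5) 1124.122ms=24/7b +281.03ms=6/7b
6) 1405.152ms=30/7b +140.515ms=3/7b
7) 1545.667ms=33/7b +140.515ms=3/7b
8) 1686.183ms=36/7b +281.03ms=6/7b
Σ=6b of 6 (183bpm 6/8) — PASS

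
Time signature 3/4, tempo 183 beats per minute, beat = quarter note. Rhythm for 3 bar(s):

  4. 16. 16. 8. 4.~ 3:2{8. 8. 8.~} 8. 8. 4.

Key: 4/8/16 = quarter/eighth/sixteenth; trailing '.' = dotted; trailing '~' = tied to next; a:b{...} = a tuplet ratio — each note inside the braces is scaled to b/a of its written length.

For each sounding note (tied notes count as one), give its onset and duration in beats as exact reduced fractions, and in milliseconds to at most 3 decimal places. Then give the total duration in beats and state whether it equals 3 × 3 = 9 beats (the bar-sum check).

1) 0.0ms=0b +491.803ms=3/2b
2) 491.803ms=3/2b +122.951ms=3/8b
3) 614.754ms=15/8b +122.951ms=3/8b
4) 737.705ms=9/4b +245.902ms=3/4b
5) 983.607ms=3b +655.738ms=2b
6) 1639.344ms=5b +163.934ms=1/2b
7) 1803.279ms=11/2b +409.836ms=5/4b
8) 2213.115ms=27/4b +245.902ms=3/4b
9) 2459.016ms=15/2b +491.803ms=3/2b
Σ=9b of 9 (183bpm 3/4) — PASS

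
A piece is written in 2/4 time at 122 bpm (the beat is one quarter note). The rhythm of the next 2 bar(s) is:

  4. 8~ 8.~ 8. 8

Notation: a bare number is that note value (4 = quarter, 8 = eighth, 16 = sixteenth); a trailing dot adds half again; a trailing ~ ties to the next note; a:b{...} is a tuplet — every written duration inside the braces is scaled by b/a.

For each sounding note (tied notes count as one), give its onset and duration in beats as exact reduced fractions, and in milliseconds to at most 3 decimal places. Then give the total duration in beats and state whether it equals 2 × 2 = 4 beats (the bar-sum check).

1) 0.0ms=0b +737.705ms=3/2b
2) 737.705ms=3/2b +983.607ms=2b
3) 1721.311ms=7/2b +245.902ms=1/2b
Σ=4b of 4 (122bpm 2/4) — PASS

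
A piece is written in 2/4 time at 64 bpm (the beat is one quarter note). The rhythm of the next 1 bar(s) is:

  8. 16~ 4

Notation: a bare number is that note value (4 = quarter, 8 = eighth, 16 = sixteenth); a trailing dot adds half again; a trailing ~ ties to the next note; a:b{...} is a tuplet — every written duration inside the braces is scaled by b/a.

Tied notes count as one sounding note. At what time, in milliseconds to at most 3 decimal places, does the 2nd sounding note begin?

note 2 onset = 3/4b = 703.125ms

1. 0.0ms @ 0 + 703.125ms (3/4)
2. 703.125ms @ 3/4 + 1171.875ms (5/4)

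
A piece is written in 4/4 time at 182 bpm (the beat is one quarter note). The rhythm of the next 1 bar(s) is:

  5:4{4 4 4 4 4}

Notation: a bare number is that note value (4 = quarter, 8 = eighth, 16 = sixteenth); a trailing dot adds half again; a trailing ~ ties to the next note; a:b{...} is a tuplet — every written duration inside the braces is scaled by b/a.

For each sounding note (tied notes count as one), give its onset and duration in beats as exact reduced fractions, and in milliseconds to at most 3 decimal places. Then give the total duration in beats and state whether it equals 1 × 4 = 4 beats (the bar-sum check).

1) 0.0ms=0b +263.736ms=4/5b
2) 263.736ms=4/5b +263.736ms=4/5b
3) 527.473ms=8/5b +263.736ms=4/5b
4) 791.209ms=12/5b +263.736ms=4/5b
5) 1054.945ms=16/5b +263.736ms=4/5b
Σ=4b of 4 (182bpm 4/4) — PASS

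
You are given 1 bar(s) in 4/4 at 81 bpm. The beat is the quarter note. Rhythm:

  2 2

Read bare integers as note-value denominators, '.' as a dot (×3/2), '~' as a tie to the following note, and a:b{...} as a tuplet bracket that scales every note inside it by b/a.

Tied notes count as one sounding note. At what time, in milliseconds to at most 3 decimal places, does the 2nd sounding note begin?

note 2 onset = 2b = 1481.481ms

1. 0.0ms @ 0 + 1481.481ms (2)
2. 1481.481ms @ 2 + 1481.481ms (2)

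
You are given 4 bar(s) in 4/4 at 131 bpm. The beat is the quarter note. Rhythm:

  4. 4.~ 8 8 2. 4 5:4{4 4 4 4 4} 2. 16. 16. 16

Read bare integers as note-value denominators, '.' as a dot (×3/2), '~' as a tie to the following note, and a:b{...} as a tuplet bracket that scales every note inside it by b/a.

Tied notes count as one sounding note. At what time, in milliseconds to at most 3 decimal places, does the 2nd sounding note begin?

1. 0.0ms @ 0 + 687.023ms (3/2)
2. 687.023ms @ 3/2 + 916.031ms (2)
3. 1603.053ms @ 7/2 + 229.008ms (1/2)
4. 1832.061ms @ 4 + 1374.046ms (3)
5. 3206.107ms @ 7 + 458.015ms (1)
6. 3664.122ms @ 8 + 366.412ms (4/5)
7. 4030.534ms @ 44/5 + 366.412ms (4/5)
8. 4396.947ms @ 48/5 + 366.412ms (4/5)
9. 4763.359ms @ 52/5 + 366.412ms (4/5)
10. 5129.771ms @ 56/5 + 366.412ms (4/5)
11. 5496.183ms @ 12 + 1374.046ms (3)
12. 6870.229ms @ 15 + 171.756ms (3/8)
13. 7041.985ms @ 123/8 + 171.756ms (3/8)
14. 7213.74ms @ 63/4 + 114.504ms (1/4)

note 2 onset = 3/2b = 687.023ms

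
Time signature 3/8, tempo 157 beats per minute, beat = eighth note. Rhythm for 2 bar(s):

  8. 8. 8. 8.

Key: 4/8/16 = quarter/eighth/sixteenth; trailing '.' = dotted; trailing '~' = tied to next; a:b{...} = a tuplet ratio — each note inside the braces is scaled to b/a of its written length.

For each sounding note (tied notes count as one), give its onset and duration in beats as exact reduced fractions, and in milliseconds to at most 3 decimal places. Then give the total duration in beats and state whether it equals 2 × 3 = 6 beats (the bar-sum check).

1) 0.0ms=0b +573.248ms=3/2b
2) 573.248ms=3/2b +573.248ms=3/2b
3) 1146.497ms=3b +573.248ms=3/2b
4) 1719.745ms=9/2b +573.248ms=3/2b
Σ=6b of 6 (157bpm 3/8) — PASS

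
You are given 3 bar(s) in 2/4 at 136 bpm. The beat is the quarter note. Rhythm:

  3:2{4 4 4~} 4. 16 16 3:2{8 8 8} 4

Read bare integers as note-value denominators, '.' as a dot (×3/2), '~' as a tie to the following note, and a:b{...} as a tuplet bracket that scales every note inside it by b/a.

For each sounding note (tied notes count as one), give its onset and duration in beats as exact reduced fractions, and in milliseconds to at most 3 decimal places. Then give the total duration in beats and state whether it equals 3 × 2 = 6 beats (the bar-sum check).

1) 0.0ms=0b +294.118ms=2/3b
2) 294.118ms=2/3b +294.118ms=2/3b
3) 588.235ms=4/3b +955.882ms=13/6b
4) 1544.118ms=7/2b +110.294ms=1/4b
5) 1654.412ms=15/4b +110.294ms=1/4b
6) 1764.706ms=4b +147.059ms=1/3b
7) 1911.765ms=13/3b +147.059ms=1/3b
8) 2058.824ms=14/3b +147.059ms=1/3b
9) 2205.882ms=5b +441.176ms=1b
Σ=6b of 6 (136bpm 2/4) — PASS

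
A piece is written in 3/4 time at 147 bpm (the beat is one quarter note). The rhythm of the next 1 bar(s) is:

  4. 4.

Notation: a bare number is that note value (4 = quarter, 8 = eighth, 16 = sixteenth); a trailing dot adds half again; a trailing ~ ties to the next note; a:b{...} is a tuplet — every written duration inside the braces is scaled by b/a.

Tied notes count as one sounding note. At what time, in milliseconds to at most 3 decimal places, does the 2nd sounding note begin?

note 2 onset = 3/2b = 612.245ms

1. 0.0ms @ 0 + 612.245ms (3/2)
2. 612.245ms @ 3/2 + 612.245ms (3/2)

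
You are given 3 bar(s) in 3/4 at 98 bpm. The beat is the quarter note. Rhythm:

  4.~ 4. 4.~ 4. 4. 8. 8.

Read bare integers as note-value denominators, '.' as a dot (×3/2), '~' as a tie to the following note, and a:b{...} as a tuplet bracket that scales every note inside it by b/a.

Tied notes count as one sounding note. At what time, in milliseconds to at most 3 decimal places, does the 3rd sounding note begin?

1. 0.0ms @ 0 + 1836.735ms (3)
2. 1836.735ms @ 3 + 1836.735ms (3)
3. 3673.469ms @ 6 + 918.367ms (3/2)
4. 4591.837ms @ 15/2 + 459.184ms (3/4)
5. 5051.02ms @ 33/4 + 459.184ms (3/4)

note 3 onset = 6b = 3673.469ms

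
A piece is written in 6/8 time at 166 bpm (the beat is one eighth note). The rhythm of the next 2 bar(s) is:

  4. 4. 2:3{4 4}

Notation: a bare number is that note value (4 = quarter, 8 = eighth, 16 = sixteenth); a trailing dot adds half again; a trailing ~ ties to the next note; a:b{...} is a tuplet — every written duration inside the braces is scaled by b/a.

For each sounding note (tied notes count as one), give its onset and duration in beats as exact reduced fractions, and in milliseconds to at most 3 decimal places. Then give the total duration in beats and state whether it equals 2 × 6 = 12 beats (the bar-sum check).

1) 0.0ms=0b +1084.337ms=3b
2) 1084.337ms=3b +1084.337ms=3b
3) 2168.675ms=6b +1084.337ms=3b
4) 3253.012ms=9b +1084.337ms=3b
Σ=12b of 12 (166bpm 6/8) — PASS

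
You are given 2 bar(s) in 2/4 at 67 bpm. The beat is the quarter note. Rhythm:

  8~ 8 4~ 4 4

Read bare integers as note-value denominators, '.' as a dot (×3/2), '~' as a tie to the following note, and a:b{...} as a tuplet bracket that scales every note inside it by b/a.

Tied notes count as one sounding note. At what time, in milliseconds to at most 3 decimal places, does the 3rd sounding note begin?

1. 0.0ms @ 0 + 895.522ms (1)
2. 895.522ms @ 1 + 1791.045ms (2)
3. 2686.567ms @ 3 + 895.522ms (1)

note 3 onset = 3b = 2686.567ms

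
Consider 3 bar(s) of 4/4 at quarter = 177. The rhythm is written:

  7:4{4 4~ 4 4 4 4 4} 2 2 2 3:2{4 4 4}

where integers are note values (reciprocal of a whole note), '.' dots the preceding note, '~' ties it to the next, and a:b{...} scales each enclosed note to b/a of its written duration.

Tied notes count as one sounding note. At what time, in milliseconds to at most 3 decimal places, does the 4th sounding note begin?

note 4 onset = 16/7b = 774.818ms

1. 0.0ms @ 0 + 193.705ms (4/7)
2. 193.705ms @ 4/7 + 387.409ms (8/7)
3. 581.114ms @ 12/7 + 193.705ms (4/7)
4. 774.818ms @ 16/7 + 193.705ms (4/7)
5. 968.523ms @ 20/7 + 193.705ms (4/7)
6. 1162.228ms @ 24/7 + 193.705ms (4/7)
7. 1355.932ms @ 4 + 677.966ms (2)
8. 2033.898ms @ 6 + 677.966ms (2)
9. 2711.864ms @ 8 + 677.966ms (2)
10. 3389.831ms @ 10 + 225.989ms (2/3)
11. 3615.819ms @ 32/3 + 225.989ms (2/3)
12. 3841.808ms @ 34/3 + 225.989ms (2/3)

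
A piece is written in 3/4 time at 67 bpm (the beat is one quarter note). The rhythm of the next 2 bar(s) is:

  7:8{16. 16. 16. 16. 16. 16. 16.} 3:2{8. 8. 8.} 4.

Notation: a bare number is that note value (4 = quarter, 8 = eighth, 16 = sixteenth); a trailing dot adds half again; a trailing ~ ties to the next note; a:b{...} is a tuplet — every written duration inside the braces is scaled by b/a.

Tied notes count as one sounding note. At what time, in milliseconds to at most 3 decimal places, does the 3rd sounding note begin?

1. 0.0ms @ 0 + 383.795ms (3/7)
2. 383.795ms @ 3/7 + 383.795ms (3/7)
3. 767.591ms @ 6/7 + 383.795ms (3/7)
4. 1151.386ms @ 9/7 + 383.795ms (3/7)
5. 1535.181ms @ 12/7 + 383.795ms (3/7)
6. 1918.977ms @ 15/7 + 383.795ms (3/7)
7. 2302.772ms @ 18/7 + 383.795ms (3/7)
8. 2686.567ms @ 3 + 447.761ms (1/2)
9. 3134.328ms @ 7/2 + 447.761ms (1/2)
10. 3582.09ms @ 4 + 447.761ms (1/2)
11. 4029.851ms @ 9/2 + 1343.284ms (3/2)

note 3 onset = 6/7b = 767.591ms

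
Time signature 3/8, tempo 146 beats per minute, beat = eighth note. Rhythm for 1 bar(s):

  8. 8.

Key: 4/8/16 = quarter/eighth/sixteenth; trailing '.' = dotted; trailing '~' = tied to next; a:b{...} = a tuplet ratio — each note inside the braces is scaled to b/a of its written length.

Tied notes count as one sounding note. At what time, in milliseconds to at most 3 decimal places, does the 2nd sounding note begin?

note 2 onset = 3/2b = 616.438ms

1. 0.0ms @ 0 + 616.438ms (3/2)
2. 616.438ms @ 3/2 + 616.438ms (3/2)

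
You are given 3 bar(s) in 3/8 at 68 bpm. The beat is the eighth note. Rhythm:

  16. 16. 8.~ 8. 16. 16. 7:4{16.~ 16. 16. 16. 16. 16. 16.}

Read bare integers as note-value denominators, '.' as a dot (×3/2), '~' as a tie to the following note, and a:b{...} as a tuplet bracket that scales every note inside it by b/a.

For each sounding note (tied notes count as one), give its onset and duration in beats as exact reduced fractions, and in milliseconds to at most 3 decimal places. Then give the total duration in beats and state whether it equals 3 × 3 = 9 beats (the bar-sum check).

1) 0.0ms=0b +661.765ms=3/4b
2) 661.765ms=3/4b +661.765ms=3/4b
3) 1323.529ms=3/2b +2647.059ms=3b
4) 3970.588ms=9/2b +661.765ms=3/4b
5) 4632.353ms=21/4b +661.765ms=3/4b
6) 5294.118ms=6b +756.303ms=6/7b
7) 6050.42ms=48/7b +378.151ms=3/7b
8) 6428.571ms=51/7b +378.151ms=3/7b
9) 6806.723ms=54/7b +378.151ms=3/7b
10) 7184.874ms=57/7b +378.151ms=3/7b
11) 7563.025ms=60/7b +378.151ms=3/7b
Σ=9b of 9 (68bpm 3/8) — PASS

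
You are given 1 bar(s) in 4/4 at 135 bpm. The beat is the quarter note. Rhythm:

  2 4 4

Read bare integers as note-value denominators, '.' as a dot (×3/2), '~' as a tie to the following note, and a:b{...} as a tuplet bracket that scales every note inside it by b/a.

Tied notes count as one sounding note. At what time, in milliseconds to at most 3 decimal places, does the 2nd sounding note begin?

note 2 onset = 2b = 888.889ms

1. 0.0ms @ 0 + 888.889ms (2)
2. 888.889ms @ 2 + 444.444ms (1)
3. 1333.333ms @ 3 + 444.444ms (1)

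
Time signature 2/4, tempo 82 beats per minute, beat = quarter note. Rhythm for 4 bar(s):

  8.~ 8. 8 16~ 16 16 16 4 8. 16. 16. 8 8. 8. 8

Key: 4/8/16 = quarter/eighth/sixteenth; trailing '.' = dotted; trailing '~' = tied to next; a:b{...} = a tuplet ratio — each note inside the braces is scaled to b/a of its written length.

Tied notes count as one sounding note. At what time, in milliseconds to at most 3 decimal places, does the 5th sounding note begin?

note 5 onset = 11/4b = 2012.195ms

1. 0.0ms @ 0 + 1097.561ms (3/2)
2. 1097.561ms @ 3/2 + 365.854ms (1/2)
3. 1463.415ms @ 2 + 365.854ms (1/2)
4. 1829.268ms @ 5/2 + 182.927ms (1/4)
5. 2012.195ms @ 11/4 + 182.927ms (1/4)
6. 2195.122ms @ 3 + 731.707ms (1)
7. 2926.829ms @ 4 + 548.78ms (3/4)
8. 3475.61ms @ 19/4 + 274.39ms (3/8)
9. 3750.0ms @ 41/8 + 274.39ms (3/8)
10. 4024.39ms @ 11/2 + 365.854ms (1/2)
11. 4390.244ms @ 6 + 548.78ms (3/4)
12. 4939.024ms @ 27/4 + 548.78ms (3/4)
13. 5487.805ms @ 15/2 + 365.854ms (1/2)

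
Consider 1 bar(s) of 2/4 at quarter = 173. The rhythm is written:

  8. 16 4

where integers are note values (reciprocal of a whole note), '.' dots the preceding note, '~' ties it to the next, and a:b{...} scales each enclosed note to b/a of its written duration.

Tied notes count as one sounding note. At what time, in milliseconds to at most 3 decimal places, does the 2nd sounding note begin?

note 2 onset = 3/4b = 260.116ms

1. 0.0ms @ 0 + 260.116ms (3/4)
2. 260.116ms @ 3/4 + 86.705ms (1/4)
3. 346.821ms @ 1 + 346.821ms (1)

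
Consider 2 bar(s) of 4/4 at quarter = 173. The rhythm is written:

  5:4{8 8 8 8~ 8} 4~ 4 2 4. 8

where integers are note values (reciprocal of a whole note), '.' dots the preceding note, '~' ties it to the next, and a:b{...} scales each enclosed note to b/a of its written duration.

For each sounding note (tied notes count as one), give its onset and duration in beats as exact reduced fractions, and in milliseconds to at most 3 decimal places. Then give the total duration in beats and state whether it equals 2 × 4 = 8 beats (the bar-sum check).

1) 0.0ms=0b +138.728ms=2/5b
2) 138.728ms=2/5b +138.728ms=2/5b
3) 277.457ms=4/5b +138.728ms=2/5b
4) 416.185ms=6/5b +277.457ms=4/5b
5) 693.642ms=2b +693.642ms=2b
6) 1387.283ms=4b +693.642ms=2b
7) 2080.925ms=6b +520.231ms=3/2b
8) 2601.156ms=15/2b +173.41ms=1/2b
Σ=8b of 8 (173bpm 4/4) — PASS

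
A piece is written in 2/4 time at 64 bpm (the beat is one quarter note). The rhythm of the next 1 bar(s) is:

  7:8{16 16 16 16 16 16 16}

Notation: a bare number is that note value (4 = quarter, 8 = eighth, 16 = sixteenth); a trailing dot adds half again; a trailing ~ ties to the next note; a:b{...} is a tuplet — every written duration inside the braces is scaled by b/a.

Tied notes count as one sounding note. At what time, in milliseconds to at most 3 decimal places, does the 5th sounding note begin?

1. 0.0ms @ 0 + 267.857ms (2/7)
2. 267.857ms @ 2/7 + 267.857ms (2/7)
3. 535.714ms @ 4/7 + 267.857ms (2/7)
4. 803.571ms @ 6/7 + 267.857ms (2/7)
5. 1071.429ms @ 8/7 + 267.857ms (2/7)
6. 1339.286ms @ 10/7 + 267.857ms (2/7)
7. 1607.143ms @ 12/7 + 267.857ms (2/7)

note 5 onset = 8/7b = 1071.429ms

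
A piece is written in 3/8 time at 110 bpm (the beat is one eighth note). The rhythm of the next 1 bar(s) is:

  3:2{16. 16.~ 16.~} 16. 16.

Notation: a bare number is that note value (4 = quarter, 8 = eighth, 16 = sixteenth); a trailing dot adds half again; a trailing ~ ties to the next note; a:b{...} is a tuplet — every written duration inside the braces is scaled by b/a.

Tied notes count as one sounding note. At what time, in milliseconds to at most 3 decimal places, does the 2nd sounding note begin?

1. 0.0ms @ 0 + 272.727ms (1/2)
2. 272.727ms @ 1/2 + 954.545ms (7/4)
3. 1227.273ms @ 9/4 + 409.091ms (3/4)

note 2 onset = 1/2b = 272.727ms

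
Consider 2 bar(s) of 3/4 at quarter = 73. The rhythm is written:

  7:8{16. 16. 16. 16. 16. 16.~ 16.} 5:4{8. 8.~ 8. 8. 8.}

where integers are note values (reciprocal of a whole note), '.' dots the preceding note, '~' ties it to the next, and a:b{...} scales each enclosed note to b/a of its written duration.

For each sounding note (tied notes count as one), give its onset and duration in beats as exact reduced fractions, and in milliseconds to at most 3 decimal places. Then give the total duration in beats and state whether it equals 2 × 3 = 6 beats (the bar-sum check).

1) 0.0ms=0b +352.25ms=3/7b
2) 352.25ms=3/7b +352.25ms=3/7b
3) 704.501ms=6/7b +352.25ms=3/7b
4) 1056.751ms=9/7b +352.25ms=3/7b
5) 1409.002ms=12/7b +352.25ms=3/7b
6) 1761.252ms=15/7b +704.501ms=6/7b
7) 2465.753ms=3b +493.151ms=3/5b
8) 2958.904ms=18/5b +986.301ms=6/5b
9) 3945.205ms=24/5b +493.151ms=3/5b
10) 4438.356ms=27/5b +493.151ms=3/5b
Σ=6b of 6 (73bpm 3/4) — PASS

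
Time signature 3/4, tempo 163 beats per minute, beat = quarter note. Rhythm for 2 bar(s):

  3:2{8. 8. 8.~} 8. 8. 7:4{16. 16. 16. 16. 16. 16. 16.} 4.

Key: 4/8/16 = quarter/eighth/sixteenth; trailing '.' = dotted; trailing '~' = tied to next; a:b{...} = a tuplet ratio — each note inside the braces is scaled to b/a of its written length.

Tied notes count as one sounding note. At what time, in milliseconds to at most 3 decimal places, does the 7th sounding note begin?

1. 0.0ms @ 0 + 184.049ms (1/2)
2. 184.049ms @ 1/2 + 184.049ms (1/2)
3. 368.098ms @ 1 + 460.123ms (5/4)
4. 828.221ms @ 9/4 + 276.074ms (3/4)
5. 1104.294ms @ 3 + 78.878ms (3/14)
6. 1183.173ms @ 45/14 + 78.878ms (3/14)
7. 1262.051ms @ 24/7 + 78.878ms (3/14)
8. 1340.929ms @ 51/14 + 78.878ms (3/14)
9. 1419.807ms @ 27/7 + 78.878ms (3/14)
10. 1498.685ms @ 57/14 + 78.878ms (3/14)
11. 1577.564ms @ 30/7 + 78.878ms (3/14)
12. 1656.442ms @ 9/2 + 552.147ms (3/2)

note 7 onset = 24/7b = 1262.051ms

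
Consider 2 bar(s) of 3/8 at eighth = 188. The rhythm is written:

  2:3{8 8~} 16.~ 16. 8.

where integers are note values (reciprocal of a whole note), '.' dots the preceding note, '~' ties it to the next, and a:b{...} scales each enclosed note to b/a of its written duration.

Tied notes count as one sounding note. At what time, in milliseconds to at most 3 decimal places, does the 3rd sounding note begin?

note 3 onset = 9/2b = 1436.17ms

1. 0.0ms @ 0 + 478.723ms (3/2)
2. 478.723ms @ 3/2 + 957.447ms (3)
3. 1436.17ms @ 9/2 + 478.723ms (3/2)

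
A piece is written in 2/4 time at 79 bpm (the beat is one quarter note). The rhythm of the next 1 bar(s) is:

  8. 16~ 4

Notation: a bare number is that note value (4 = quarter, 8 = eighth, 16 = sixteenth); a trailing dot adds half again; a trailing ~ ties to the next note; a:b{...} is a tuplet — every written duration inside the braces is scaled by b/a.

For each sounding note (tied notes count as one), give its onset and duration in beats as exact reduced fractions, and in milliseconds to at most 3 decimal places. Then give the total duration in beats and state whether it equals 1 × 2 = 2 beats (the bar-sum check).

1) 0.0ms=0b +569.62ms=3/4b
2) 569.62ms=3/4b +949.367ms=5/4b
Σ=2b of 2 (79bpm 2/4) — PASS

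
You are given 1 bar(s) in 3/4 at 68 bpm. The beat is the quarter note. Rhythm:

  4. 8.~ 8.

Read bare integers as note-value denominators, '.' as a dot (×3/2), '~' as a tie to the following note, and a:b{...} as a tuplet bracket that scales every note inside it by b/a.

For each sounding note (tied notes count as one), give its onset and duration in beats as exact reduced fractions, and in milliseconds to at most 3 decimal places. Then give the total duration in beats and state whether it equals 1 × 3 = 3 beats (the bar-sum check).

1) 0.0ms=0b +1323.529ms=3/2b
2) 1323.529ms=3/2b +1323.529ms=3/2b
Σ=3b of 3 (68bpm 3/4) — PASS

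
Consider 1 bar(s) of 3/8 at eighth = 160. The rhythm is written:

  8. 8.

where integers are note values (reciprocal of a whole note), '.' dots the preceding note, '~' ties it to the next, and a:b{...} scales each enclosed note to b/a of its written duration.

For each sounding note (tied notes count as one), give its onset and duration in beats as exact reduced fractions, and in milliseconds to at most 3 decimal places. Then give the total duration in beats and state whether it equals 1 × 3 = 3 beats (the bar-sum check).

1) 0.0ms=0b +562.5ms=3/2b
2) 562.5ms=3/2b +562.5ms=3/2b
Σ=3b of 3 (160bpm 3/8) — PASS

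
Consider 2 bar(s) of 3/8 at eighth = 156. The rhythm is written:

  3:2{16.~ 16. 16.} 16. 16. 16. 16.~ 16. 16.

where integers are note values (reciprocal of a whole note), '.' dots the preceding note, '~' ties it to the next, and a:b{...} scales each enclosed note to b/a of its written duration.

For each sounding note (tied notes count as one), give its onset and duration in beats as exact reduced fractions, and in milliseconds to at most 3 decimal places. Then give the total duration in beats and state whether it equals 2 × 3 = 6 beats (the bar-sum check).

1) 0.0ms=0b +384.615ms=1b
2) 384.615ms=1b +192.308ms=1/2b
3) 576.923ms=3/2b +288.462ms=3/4b
4) 865.385ms=9/4b +288.462ms=3/4b
5) 1153.846ms=3b +288.462ms=3/4b
6) 1442.308ms=15/4b +576.923ms=3/2b
7) 2019.231ms=21/4b +288.462ms=3/4b
Σ=6b of 6 (156bpm 3/8) — PASS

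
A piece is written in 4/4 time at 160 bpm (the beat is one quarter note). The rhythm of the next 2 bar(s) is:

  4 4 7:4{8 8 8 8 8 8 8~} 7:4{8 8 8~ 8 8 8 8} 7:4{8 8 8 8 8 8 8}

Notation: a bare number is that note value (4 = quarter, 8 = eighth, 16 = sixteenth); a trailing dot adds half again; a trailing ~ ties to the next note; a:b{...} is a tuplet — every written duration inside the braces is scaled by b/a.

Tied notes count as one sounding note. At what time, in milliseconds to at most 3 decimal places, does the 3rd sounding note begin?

1. 0.0ms @ 0 + 375.0ms (1)
2. 375.0ms @ 1 + 375.0ms (1)
3. 750.0ms @ 2 + 107.143ms (2/7)
4. 857.143ms @ 16/7 + 107.143ms (2/7)
5. 964.286ms @ 18/7 + 107.143ms (2/7)
6. 1071.429ms @ 20/7 + 107.143ms (2/7)
7. 1178.571ms @ 22/7 + 107.143ms (2/7)
8. 1285.714ms @ 24/7 + 107.143ms (2/7)
9. 1392.857ms @ 26/7 + 214.286ms (4/7)
10. 1607.143ms @ 30/7 + 107.143ms (2/7)
11. 1714.286ms @ 32/7 + 214.286ms (4/7)
12. 1928.571ms @ 36/7 + 107.143ms (2/7)
13. 2035.714ms @ 38/7 + 107.143ms (2/7)
14. 2142.857ms @ 40/7 + 107.143ms (2/7)
15. 2250.0ms @ 6 + 107.143ms (2/7)
16. 2357.143ms @ 44/7 + 107.143ms (2/7)
17. 2464.286ms @ 46/7 + 107.143ms (2/7)
18. 2571.429ms @ 48/7 + 107.143ms (2/7)
19. 2678.571ms @ 50/7 + 107.143ms (2/7)
20. 2785.714ms @ 52/7 + 107.143ms (2/7)
21. 2892.857ms @ 54/7 + 107.143ms (2/7)

note 3 onset = 2b = 750.0ms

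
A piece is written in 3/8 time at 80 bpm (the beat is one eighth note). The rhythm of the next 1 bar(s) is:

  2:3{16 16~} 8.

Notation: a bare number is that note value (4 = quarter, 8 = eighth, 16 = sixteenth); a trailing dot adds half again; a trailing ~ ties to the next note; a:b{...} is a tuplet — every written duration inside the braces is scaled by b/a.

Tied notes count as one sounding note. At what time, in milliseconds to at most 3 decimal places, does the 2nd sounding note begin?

1. 0.0ms @ 0 + 562.5ms (3/4)
2. 562.5ms @ 3/4 + 1687.5ms (9/4)

note 2 onset = 3/4b = 562.5ms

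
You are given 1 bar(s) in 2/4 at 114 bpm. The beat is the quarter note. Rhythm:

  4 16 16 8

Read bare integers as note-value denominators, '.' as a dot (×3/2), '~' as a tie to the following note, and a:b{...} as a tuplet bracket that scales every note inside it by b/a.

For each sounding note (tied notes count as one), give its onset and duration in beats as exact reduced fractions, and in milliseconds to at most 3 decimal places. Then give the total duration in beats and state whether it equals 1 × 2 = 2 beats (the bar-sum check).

1) 0.0ms=0b +526.316ms=1b
2) 526.316ms=1b +131.579ms=1/4b
3) 657.895ms=5/4b +131.579ms=1/4b
4) 789.474ms=3/2b +263.158ms=1/2b
Σ=2b of 2 (114bpm 2/4) — PASS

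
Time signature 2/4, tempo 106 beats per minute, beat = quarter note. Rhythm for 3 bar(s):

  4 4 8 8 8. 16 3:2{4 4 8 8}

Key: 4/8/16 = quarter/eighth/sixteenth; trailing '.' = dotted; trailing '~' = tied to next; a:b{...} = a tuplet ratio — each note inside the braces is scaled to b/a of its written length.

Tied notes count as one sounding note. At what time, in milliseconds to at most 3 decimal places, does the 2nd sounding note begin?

note 2 onset = 1b = 566.038ms

1. 0.0ms @ 0 + 566.038ms (1)
2. 566.038ms @ 1 + 566.038ms (1)
3. 1132.075ms @ 2 + 283.019ms (1/2)
4. 1415.094ms @ 5/2 + 283.019ms (1/2)
5. 1698.113ms @ 3 + 424.528ms (3/4)
6. 2122.642ms @ 15/4 + 141.509ms (1/4)
7. 2264.151ms @ 4 + 377.358ms (2/3)
8. 2641.509ms @ 14/3 + 377.358ms (2/3)
9. 3018.868ms @ 16/3 + 188.679ms (1/3)
10. 3207.547ms @ 17/3 + 188.679ms (1/3)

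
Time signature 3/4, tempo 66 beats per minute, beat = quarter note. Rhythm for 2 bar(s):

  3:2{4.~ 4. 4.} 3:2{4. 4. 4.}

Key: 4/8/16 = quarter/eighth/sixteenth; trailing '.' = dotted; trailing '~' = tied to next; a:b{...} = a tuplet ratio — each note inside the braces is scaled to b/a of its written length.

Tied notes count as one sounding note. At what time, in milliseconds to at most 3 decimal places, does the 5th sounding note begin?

1. 0.0ms @ 0 + 1818.182ms (2)
2. 1818.182ms @ 2 + 909.091ms (1)
3. 2727.273ms @ 3 + 909.091ms (1)
4. 3636.364ms @ 4 + 909.091ms (1)
5. 4545.455ms @ 5 + 909.091ms (1)

note 5 onset = 5b = 4545.455ms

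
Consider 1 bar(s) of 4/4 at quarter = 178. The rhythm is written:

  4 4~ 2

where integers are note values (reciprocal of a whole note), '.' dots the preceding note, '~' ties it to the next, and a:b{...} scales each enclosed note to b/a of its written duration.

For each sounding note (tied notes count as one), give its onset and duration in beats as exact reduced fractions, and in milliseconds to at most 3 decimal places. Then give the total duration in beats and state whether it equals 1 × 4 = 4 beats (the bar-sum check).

1) 0.0ms=0b +337.079ms=1b
2) 337.079ms=1b +1011.236ms=3b
Σ=4b of 4 (178bpm 4/4) — PASS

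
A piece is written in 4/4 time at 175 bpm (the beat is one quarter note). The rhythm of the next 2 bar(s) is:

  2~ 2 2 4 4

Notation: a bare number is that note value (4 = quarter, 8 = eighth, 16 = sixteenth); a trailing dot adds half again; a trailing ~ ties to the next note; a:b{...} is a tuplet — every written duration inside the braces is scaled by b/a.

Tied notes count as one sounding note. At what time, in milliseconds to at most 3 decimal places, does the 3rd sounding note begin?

1. 0.0ms @ 0 + 1371.429ms (4)
2. 1371.429ms @ 4 + 685.714ms (2)
3. 2057.143ms @ 6 + 342.857ms (1)
4. 2400.0ms @ 7 + 342.857ms (1)

note 3 onset = 6b = 2057.143ms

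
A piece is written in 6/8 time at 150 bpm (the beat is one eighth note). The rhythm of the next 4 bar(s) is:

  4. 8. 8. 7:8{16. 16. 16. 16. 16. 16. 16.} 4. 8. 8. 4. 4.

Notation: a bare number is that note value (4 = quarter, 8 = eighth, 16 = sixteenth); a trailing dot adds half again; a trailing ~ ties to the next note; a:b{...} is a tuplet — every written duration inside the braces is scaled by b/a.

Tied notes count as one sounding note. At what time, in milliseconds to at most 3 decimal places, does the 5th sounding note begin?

1. 0.0ms @ 0 + 1200.0ms (3)
2. 1200.0ms @ 3 + 600.0ms (3/2)
3. 1800.0ms @ 9/2 + 600.0ms (3/2)
4. 2400.0ms @ 6 + 342.857ms (6/7)
5. 2742.857ms @ 48/7 + 342.857ms (6/7)
6. 3085.714ms @ 54/7 + 342.857ms (6/7)
7. 3428.571ms @ 60/7 + 342.857ms (6/7)
8. 3771.429ms @ 66/7 + 342.857ms (6/7)
9. 4114.286ms @ 72/7 + 342.857ms (6/7)
10. 4457.143ms @ 78/7 + 342.857ms (6/7)
11. 4800.0ms @ 12 + 1200.0ms (3)
12. 6000.0ms @ 15 + 600.0ms (3/2)
13. 6600.0ms @ 33/2 + 600.0ms (3/2)
14. 7200.0ms @ 18 + 1200.0ms (3)
15. 8400.0ms @ 21 + 1200.0ms (3)

note 5 onset = 48/7b = 2742.857ms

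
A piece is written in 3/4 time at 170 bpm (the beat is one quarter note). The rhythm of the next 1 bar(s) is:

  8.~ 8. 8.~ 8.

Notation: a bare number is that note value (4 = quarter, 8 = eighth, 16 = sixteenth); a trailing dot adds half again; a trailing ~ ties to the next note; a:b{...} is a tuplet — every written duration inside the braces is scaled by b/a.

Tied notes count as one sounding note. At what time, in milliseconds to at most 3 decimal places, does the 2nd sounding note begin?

1. 0.0ms @ 0 + 529.412ms (3/2)
2. 529.412ms @ 3/2 + 529.412ms (3/2)

note 2 onset = 3/2b = 529.412ms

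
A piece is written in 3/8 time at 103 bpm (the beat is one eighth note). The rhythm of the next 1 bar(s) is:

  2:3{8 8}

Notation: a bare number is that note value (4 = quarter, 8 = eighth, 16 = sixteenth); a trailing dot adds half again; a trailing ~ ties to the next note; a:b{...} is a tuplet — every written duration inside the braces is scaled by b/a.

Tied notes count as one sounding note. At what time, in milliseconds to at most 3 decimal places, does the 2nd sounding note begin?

1. 0.0ms @ 0 + 873.786ms (3/2)
2. 873.786ms @ 3/2 + 873.786ms (3/2)

note 2 onset = 3/2b = 873.786ms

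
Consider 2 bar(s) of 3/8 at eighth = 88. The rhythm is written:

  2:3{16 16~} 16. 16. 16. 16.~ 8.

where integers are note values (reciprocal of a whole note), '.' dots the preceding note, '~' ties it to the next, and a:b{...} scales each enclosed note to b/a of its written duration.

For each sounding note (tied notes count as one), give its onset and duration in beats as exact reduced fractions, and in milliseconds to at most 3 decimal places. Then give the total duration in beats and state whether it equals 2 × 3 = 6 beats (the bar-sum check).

1) 0.0ms=0b +511.364ms=3/4b
2) 511.364ms=3/4b +1022.727ms=3/2b
3) 1534.091ms=9/4b +511.364ms=3/4b
4) 2045.455ms=3b +511.364ms=3/4b
5) 2556.818ms=15/4b +1534.091ms=9/4b
Σ=6b of 6 (88bpm 3/8) — PASS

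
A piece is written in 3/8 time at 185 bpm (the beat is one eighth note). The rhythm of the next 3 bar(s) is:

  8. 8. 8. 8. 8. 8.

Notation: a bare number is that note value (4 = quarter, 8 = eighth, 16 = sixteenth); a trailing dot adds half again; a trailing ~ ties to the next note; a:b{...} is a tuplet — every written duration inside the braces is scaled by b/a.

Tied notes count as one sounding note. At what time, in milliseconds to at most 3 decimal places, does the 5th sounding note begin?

note 5 onset = 6b = 1945.946ms

1. 0.0ms @ 0 + 486.486ms (3/2)
2. 486.486ms @ 3/2 + 486.486ms (3/2)
3. 972.973ms @ 3 + 486.486ms (3/2)
4. 1459.459ms @ 9/2 + 486.486ms (3/2)
5. 1945.946ms @ 6 + 486.486ms (3/2)
6. 2432.432ms @ 15/2 + 486.486ms (3/2)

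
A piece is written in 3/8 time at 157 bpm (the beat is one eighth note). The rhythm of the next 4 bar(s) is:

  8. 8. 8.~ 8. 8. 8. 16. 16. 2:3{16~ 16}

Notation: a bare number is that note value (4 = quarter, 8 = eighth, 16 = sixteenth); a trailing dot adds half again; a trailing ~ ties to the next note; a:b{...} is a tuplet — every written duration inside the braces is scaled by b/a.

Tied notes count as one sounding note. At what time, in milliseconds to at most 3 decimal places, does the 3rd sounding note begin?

1. 0.0ms @ 0 + 573.248ms (3/2)
2. 573.248ms @ 3/2 + 573.248ms (3/2)
3. 1146.497ms @ 3 + 1146.497ms (3)
4. 2292.994ms @ 6 + 573.248ms (3/2)
5. 2866.242ms @ 15/2 + 573.248ms (3/2)
6. 3439.49ms @ 9 + 286.624ms (3/4)
7. 3726.115ms @ 39/4 + 286.624ms (3/4)
8. 4012.739ms @ 21/2 + 573.248ms (3/2)

note 3 onset = 3b = 1146.497ms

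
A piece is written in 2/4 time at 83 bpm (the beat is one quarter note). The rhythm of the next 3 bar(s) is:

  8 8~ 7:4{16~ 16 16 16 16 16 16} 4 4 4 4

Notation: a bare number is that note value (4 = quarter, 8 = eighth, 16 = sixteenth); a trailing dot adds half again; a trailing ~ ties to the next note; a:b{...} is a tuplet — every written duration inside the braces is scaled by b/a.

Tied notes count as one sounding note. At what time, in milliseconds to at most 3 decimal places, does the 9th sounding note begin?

1. 0.0ms @ 0 + 361.446ms (1/2)
2. 361.446ms @ 1/2 + 567.986ms (11/14)
3. 929.432ms @ 9/7 + 103.27ms (1/7)
4. 1032.702ms @ 10/7 + 103.27ms (1/7)
5. 1135.972ms @ 11/7 + 103.27ms (1/7)
6. 1239.243ms @ 12/7 + 103.27ms (1/7)
7. 1342.513ms @ 13/7 + 103.27ms (1/7)
8. 1445.783ms @ 2 + 722.892ms (1)
9. 2168.675ms @ 3 + 722.892ms (1)
10. 2891.566ms @ 4 + 722.892ms (1)
11. 3614.458ms @ 5 + 722.892ms (1)

note 9 onset = 3b = 2168.675ms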